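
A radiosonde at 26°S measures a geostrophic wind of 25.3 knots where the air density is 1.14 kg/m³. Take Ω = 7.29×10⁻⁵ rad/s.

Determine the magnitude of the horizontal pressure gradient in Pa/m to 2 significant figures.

9.5×10⁻⁴ Pa/m

Coriolis parameter at 26°S:
f = 2Ω sin φ = 2 × 7.29×10⁻⁵ × sin 26° = 6.39×10⁻⁵ s⁻¹
Wind speed in SI: 25.3 knots = 13.0 m/s
Geostrophic balance rearranged: |∂P/∂n| = f ρ V_g
|∂P/∂n| = 6.39×10⁻⁵ × 1.14 × 13.0 = 9.48×10⁻⁴ Pa/m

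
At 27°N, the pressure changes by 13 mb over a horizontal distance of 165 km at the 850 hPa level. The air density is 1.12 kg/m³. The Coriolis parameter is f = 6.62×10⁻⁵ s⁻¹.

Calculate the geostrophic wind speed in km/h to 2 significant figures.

380 km/h

Pressure gradient: |∂P/∂n| = 1300 Pa / 165000 m = 7.88×10⁻³ Pa/m
Geostrophic balance (pressure-gradient force = Coriolis force):
V_g = (1/(fρ)) |∂P/∂n| = 7.88×10⁻³ / (6.62×10⁻⁵ × 1.12) = 106 m/s
Converting: 106 m/s × 3.6 = 380 km/h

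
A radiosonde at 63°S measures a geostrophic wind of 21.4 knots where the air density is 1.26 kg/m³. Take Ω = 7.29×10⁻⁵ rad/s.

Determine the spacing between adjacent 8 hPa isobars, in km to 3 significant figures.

Coriolis parameter at 63°S:
f = 2Ω sin φ = 2 × 7.29×10⁻⁵ × sin 63° = 1.30×10⁻⁴ s⁻¹
Wind speed in SI: 21.4 knots = 11.0 m/s
Geostrophic balance rearranged: |∂P/∂n| = f ρ V_g
|∂P/∂n| = 1.30×10⁻⁴ × 1.26 × 11.0 = 1.80×10⁻³ Pa/m
Isobar spacing: Δn = ΔP/|∂P/∂n| = 800 Pa / 1.80×10⁻³ Pa/m = 443945 m ≈ 444 km

444 km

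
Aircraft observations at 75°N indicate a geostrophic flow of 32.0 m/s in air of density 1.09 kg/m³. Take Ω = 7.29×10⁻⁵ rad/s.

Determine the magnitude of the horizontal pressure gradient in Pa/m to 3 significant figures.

Coriolis parameter at 75°N:
f = 2Ω sin φ = 2 × 7.29×10⁻⁵ × sin 75° = 1.41×10⁻⁴ s⁻¹
Geostrophic balance rearranged: |∂P/∂n| = f ρ V_g
|∂P/∂n| = 1.41×10⁻⁴ × 1.09 × 32.0 = 4.91×10⁻³ Pa/m

4.91×10⁻³ Pa/m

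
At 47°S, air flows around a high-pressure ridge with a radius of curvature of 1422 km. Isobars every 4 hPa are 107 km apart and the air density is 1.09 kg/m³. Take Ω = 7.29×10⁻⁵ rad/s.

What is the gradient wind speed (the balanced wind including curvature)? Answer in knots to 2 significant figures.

Coriolis parameter at 47°S:
f = 2Ω sin φ = 2 × 7.29×10⁻⁵ × sin 47° = 1.07×10⁻⁴ s⁻¹
Pressure gradient: |∂P/∂n| = 400 Pa / 107000 m = 3.74×10⁻³ Pa/m
Geostrophic speed: V_g = |∂P/∂n|/(fρ) = 3.74×10⁻³/(1.07×10⁻⁴ × 1.09) = 32.2 m/s
Around a high, pressure-gradient force acts outward with centrifugal, so Coriolis balances both:
fV = (1/ρ)|∂P/∂n| + V²/R  →  V² − fR·V + fR·V_g = 0
With fR = 1.07×10⁻⁴ × 1422×10³ m = 152 m/s:
V = [fR − √((fR)² − 4 fR V_g)]/2 = [152 − √(152² − 4×152×32.2)]/2 = 46.3 m/s
Supergeostrophic (V > V_g = 32.2 m/s), as expected around a high.
Converting: 46.3 m/s × 1.944 = 90 knots

90 knots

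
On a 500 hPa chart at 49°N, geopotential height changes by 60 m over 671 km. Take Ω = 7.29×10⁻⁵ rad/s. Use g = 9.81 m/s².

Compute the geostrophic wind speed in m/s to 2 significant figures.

Coriolis parameter at 49°N:
f = 2Ω sin φ = 2 × 7.29×10⁻⁵ × sin 49° = 1.10×10⁻⁴ s⁻¹
Height gradient: |∂Z/∂n| = 60 m / 671000 m = 8.94×10⁻⁵
On a pressure surface, geostrophic balance gives V_g = (g/f)|∂Z/∂n|:
V_g = 9.81 × 8.94×10⁻⁵ / 1.10×10⁻⁴ = 7.97 m/s

8.0 m/s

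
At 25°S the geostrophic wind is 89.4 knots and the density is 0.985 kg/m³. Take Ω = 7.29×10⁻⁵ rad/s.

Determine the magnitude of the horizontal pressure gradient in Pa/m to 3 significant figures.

2.79×10⁻³ Pa/m

Coriolis parameter at 25°S:
f = 2Ω sin φ = 2 × 7.29×10⁻⁵ × sin 25° = 6.16×10⁻⁵ s⁻¹
Wind speed in SI: 89.4 knots = 46.0 m/s
Geostrophic balance rearranged: |∂P/∂n| = f ρ V_g
|∂P/∂n| = 6.16×10⁻⁵ × 0.985 × 46.0 = 2.79×10⁻³ Pa/m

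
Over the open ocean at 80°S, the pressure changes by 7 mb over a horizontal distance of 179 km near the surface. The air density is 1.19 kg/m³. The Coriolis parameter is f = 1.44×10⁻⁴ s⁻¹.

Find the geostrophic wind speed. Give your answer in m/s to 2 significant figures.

Pressure gradient: |∂P/∂n| = 700 Pa / 179000 m = 3.91×10⁻³ Pa/m
Geostrophic balance (pressure-gradient force = Coriolis force):
V_g = (1/(fρ)) |∂P/∂n| = 3.91×10⁻³ / (1.44×10⁻⁴ × 1.19) = 22.8 m/s

23 m/s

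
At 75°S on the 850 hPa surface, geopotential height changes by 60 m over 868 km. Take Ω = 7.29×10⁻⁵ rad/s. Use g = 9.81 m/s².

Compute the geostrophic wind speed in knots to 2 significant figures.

9.4 knots

Coriolis parameter at 75°S:
f = 2Ω sin φ = 2 × 7.29×10⁻⁵ × sin 75° = 1.41×10⁻⁴ s⁻¹
Height gradient: |∂Z/∂n| = 60 m / 868000 m = 6.91×10⁻⁵
On a pressure surface, geostrophic balance gives V_g = (g/f)|∂Z/∂n|:
V_g = 9.81 × 6.91×10⁻⁵ / 1.41×10⁻⁴ = 4.82 m/s
Converting: 4.82 m/s × 1.944 = 9.4 knots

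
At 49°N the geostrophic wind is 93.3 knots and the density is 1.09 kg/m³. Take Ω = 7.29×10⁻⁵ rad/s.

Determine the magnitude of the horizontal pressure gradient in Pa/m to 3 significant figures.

Coriolis parameter at 49°N:
f = 2Ω sin φ = 2 × 7.29×10⁻⁵ × sin 49° = 1.10×10⁻⁴ s⁻¹
Wind speed in SI: 93.3 knots = 48.0 m/s
Geostrophic balance rearranged: |∂P/∂n| = f ρ V_g
|∂P/∂n| = 1.10×10⁻⁴ × 1.09 × 48.0 = 5.76×10⁻³ Pa/m

5.76×10⁻³ Pa/m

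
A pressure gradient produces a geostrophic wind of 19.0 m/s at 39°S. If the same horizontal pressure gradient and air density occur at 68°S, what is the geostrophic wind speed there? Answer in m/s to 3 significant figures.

12.9 m/s

With the same pressure gradient and density, V_g ∝ 1/f ∝ 1/sin φ.
V₂ = V₁ · sin φ₁ / sin φ₂ = 19.0 × sin 39° / sin 68°
V₂ = 19.0 × 0.6293/0.9272 = 12.9 m/s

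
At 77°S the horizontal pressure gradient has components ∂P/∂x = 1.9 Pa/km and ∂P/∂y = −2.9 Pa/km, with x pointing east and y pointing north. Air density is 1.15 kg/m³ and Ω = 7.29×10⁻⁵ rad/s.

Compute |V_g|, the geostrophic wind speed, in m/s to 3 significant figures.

Coriolis parameter at 77°S:
f = 2Ω sin φ = 2 × 7.29×10⁻⁵ × sin 77° = 1.42×10⁻⁴ s⁻¹
In the Southern Hemisphere f is negative: f = −1.42×10⁻⁴ s⁻¹.
Component geostrophic relations (x east, y north):
u_g = −(1/(fρ)) ∂P/∂y,  v_g = (1/(fρ)) ∂P/∂x
u_g = −(−2.9×10⁻³)/(−1.42×10⁻⁴ × 1.15) = −17.8 m/s;  v_g = (1.9×10⁻³)/(−1.42×10⁻⁴ × 1.15) = −11.6 m/s
|V_g| = √(u_g² + v_g²) = 21.2 m/s

21.2 m/s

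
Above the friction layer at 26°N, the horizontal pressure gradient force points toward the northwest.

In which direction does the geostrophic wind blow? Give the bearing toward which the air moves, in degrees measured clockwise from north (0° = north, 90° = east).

045°

The pressure-gradient force points toward the northwest (bearing 315°).
Geostrophic balance: in the Northern Hemisphere the Coriolis force deflects motion to the right, so the geostrophic wind blows 90° to the right of the pressure-gradient force (low pressure on the left).
Rotating 315° by 90° clockwise gives 045° — the wind blows toward the northeast.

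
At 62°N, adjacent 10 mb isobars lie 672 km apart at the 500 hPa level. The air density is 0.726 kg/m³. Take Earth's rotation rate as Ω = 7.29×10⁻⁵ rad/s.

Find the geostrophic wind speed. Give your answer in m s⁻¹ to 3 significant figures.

15.9 m s⁻¹

Coriolis parameter at 62°N:
f = 2Ω sin φ = 2 × 7.29×10⁻⁵ × sin 62° = 1.29×10⁻⁴ s⁻¹
Pressure gradient: |∂P/∂n| = 1000 Pa / 672000 m = 1.49×10⁻³ Pa/m
Geostrophic balance (pressure-gradient force = Coriolis force):
V_g = (1/(fρ)) |∂P/∂n| = 1.49×10⁻³ / (1.29×10⁻⁴ × 0.726) = 15.9 m/s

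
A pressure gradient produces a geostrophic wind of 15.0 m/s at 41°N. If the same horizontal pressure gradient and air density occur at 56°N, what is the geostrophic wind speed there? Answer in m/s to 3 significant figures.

With the same pressure gradient and density, V_g ∝ 1/f ∝ 1/sin φ.
V₂ = V₁ · sin φ₁ / sin φ₂ = 15.0 × sin 41° / sin 56°
V₂ = 15.0 × 0.6561/0.8290 = 11.9 m/s

11.9 m/s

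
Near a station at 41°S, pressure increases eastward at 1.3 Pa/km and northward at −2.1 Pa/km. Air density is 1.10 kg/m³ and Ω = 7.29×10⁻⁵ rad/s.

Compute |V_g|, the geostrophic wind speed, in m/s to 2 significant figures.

Coriolis parameter at 41°S:
f = 2Ω sin φ = 2 × 7.29×10⁻⁵ × sin 41° = 9.57×10⁻⁵ s⁻¹
In the Southern Hemisphere f is negative: f = −9.57×10⁻⁵ s⁻¹.
Component geostrophic relations (x east, y north):
u_g = −(1/(fρ)) ∂P/∂y,  v_g = (1/(fρ)) ∂P/∂x
u_g = −(−2.1×10⁻³)/(−9.57×10⁻⁵ × 1.10) = −20.0 m/s;  v_g = (1.3×10⁻³)/(−9.57×10⁻⁵ × 1.10) = −12.4 m/s
|V_g| = √(u_g² + v_g²) = 23.5 m/s

23 m/s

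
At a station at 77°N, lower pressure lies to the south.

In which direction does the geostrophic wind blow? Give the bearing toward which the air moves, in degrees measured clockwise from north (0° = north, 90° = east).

270°

The pressure-gradient force points toward the south (bearing 180°).
Geostrophic balance: in the Northern Hemisphere the Coriolis force deflects motion to the right, so the geostrophic wind blows 90° to the right of the pressure-gradient force (low pressure on the left).
Rotating 180° by 90° clockwise gives 270° — the wind blows toward the west.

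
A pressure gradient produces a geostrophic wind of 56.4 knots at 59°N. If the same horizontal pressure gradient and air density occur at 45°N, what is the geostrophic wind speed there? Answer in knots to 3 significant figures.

With the same pressure gradient and density, V_g ∝ 1/f ∝ 1/sin φ.
V₂ = V₁ · sin φ₁ / sin φ₂ = 56.4 × sin 59° / sin 45°
V₂ = 56.4 × 0.8572/0.7071 = 68.4 knots

68.4 knots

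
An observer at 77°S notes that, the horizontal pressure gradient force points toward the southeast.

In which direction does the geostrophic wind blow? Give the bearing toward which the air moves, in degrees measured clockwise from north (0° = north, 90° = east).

The pressure-gradient force points toward the southeast (bearing 135°).
Geostrophic balance: in the Southern Hemisphere the Coriolis force deflects motion to the left, so the geostrophic wind blows 90° to the left of the pressure-gradient force (low pressure on the right).
Rotating 135° by 90° counterclockwise gives 045° — the wind blows toward the northeast.

045°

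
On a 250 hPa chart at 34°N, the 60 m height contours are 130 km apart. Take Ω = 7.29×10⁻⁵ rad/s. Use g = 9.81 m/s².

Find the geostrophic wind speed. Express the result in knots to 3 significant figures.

Coriolis parameter at 34°N:
f = 2Ω sin φ = 2 × 7.29×10⁻⁵ × sin 34° = 8.15×10⁻⁵ s⁻¹
Height gradient: |∂Z/∂n| = 60 m / 130000 m = 4.62×10⁻⁴
On a pressure surface, geostrophic balance gives V_g = (g/f)|∂Z/∂n|:
V_g = 9.81 × 4.62×10⁻⁴ / 8.15×10⁻⁵ = 55.5 m/s
Converting: 55.5 m/s × 1.944 = 108 knots

108 knots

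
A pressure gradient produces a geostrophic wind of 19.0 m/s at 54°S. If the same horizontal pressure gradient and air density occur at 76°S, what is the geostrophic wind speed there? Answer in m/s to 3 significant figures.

15.8 m/s

With the same pressure gradient and density, V_g ∝ 1/f ∝ 1/sin φ.
V₂ = V₁ · sin φ₁ / sin φ₂ = 19.0 × sin 54° / sin 76°
V₂ = 19.0 × 0.8090/0.9703 = 15.8 m/s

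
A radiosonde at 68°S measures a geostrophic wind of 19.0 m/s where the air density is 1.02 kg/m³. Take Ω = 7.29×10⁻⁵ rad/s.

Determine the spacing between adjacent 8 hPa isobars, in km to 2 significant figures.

310 km

Coriolis parameter at 68°S:
f = 2Ω sin φ = 2 × 7.29×10⁻⁵ × sin 68° = 1.35×10⁻⁴ s⁻¹
Geostrophic balance rearranged: |∂P/∂n| = f ρ V_g
|∂P/∂n| = 1.35×10⁻⁴ × 1.02 × 19.0 = 2.62×10⁻³ Pa/m
Isobar spacing: Δn = ΔP/|∂P/∂n| = 800 Pa / 2.62×10⁻³ Pa/m = 305360 m ≈ 310 km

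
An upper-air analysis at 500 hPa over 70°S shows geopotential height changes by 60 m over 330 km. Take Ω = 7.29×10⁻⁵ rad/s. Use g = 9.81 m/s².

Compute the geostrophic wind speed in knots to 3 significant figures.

25.3 knots

Coriolis parameter at 70°S:
f = 2Ω sin φ = 2 × 7.29×10⁻⁵ × sin 70° = 1.37×10⁻⁴ s⁻¹
Height gradient: |∂Z/∂n| = 60 m / 330000 m = 1.82×10⁻⁴
On a pressure surface, geostrophic balance gives V_g = (g/f)|∂Z/∂n|:
V_g = 9.81 × 1.82×10⁻⁴ / 1.37×10⁻⁴ = 13.0 m/s
Converting: 13.0 m/s × 1.944 = 25.3 knots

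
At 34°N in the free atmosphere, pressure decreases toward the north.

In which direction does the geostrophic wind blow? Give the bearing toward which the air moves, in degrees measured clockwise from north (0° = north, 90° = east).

The pressure-gradient force points toward the north (bearing 000°).
Geostrophic balance: in the Northern Hemisphere the Coriolis force deflects motion to the right, so the geostrophic wind blows 90° to the right of the pressure-gradient force (low pressure on the left).
Rotating 000° by 90° clockwise gives 090° — the wind blows toward the east.

090°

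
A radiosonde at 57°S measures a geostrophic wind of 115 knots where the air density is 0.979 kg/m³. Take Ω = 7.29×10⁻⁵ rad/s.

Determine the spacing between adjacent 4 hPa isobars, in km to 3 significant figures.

Coriolis parameter at 57°S:
f = 2Ω sin φ = 2 × 7.29×10⁻⁵ × sin 57° = 1.22×10⁻⁴ s⁻¹
Wind speed in SI: 115 knots = 59.2 m/s
Geostrophic balance rearranged: |∂P/∂n| = f ρ V_g
|∂P/∂n| = 1.22×10⁻⁴ × 0.979 × 59.2 = 7.08×10⁻³ Pa/m
Isobar spacing: Δn = ΔP/|∂P/∂n| = 400 Pa / 7.08×10⁻³ Pa/m = 56480 m ≈ 56.5 km

56.5 km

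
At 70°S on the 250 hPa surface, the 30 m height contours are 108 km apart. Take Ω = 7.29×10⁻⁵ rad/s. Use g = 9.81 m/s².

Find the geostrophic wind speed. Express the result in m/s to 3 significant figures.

19.9 m/s

Coriolis parameter at 70°S:
f = 2Ω sin φ = 2 × 7.29×10⁻⁵ × sin 70° = 1.37×10⁻⁴ s⁻¹
Height gradient: |∂Z/∂n| = 30 m / 108000 m = 2.78×10⁻⁴
On a pressure surface, geostrophic balance gives V_g = (g/f)|∂Z/∂n|:
V_g = 9.81 × 2.78×10⁻⁴ / 1.37×10⁻⁴ = 19.9 m/s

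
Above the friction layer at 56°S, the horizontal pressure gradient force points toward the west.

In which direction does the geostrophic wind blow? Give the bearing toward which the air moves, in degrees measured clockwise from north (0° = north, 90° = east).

The pressure-gradient force points toward the west (bearing 270°).
Geostrophic balance: in the Southern Hemisphere the Coriolis force deflects motion to the left, so the geostrophic wind blows 90° to the left of the pressure-gradient force (low pressure on the right).
Rotating 270° by 90° counterclockwise gives 180° — the wind blows toward the south.

180°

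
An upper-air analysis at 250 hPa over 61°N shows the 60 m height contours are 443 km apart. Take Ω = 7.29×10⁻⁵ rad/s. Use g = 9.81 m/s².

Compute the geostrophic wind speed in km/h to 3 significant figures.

Coriolis parameter at 61°N:
f = 2Ω sin φ = 2 × 7.29×10⁻⁵ × sin 61° = 1.28×10⁻⁴ s⁻¹
Height gradient: |∂Z/∂n| = 60 m / 443000 m = 1.35×10⁻⁴
On a pressure surface, geostrophic balance gives V_g = (g/f)|∂Z/∂n|:
V_g = 9.81 × 1.35×10⁻⁴ / 1.28×10⁻⁴ = 10.4 m/s
Converting: 10.4 m/s × 3.6 = 37.5 km/h

37.5 km/h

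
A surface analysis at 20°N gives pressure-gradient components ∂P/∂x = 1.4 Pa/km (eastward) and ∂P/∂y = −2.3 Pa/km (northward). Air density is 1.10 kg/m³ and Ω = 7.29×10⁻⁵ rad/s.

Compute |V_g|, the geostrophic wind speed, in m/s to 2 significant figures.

49 m/s

Coriolis parameter at 20°N:
f = 2Ω sin φ = 2 × 7.29×10⁻⁵ × sin 20° = 4.99×10⁻⁵ s⁻¹
Component geostrophic relations (x east, y north):
u_g = −(1/(fρ)) ∂P/∂y,  v_g = (1/(fρ)) ∂P/∂x
u_g = −(−2.3×10⁻³)/(4.99×10⁻⁵ × 1.10) = 41.9 m/s;  v_g = (1.4×10⁻³)/(4.99×10⁻⁵ × 1.10) = 25.5 m/s
|V_g| = √(u_g² + v_g²) = 49.1 m/s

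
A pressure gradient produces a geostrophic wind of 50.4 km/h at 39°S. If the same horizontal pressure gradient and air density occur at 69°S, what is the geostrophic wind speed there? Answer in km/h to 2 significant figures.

With the same pressure gradient and density, V_g ∝ 1/f ∝ 1/sin φ.
V₂ = V₁ · sin φ₁ / sin φ₂ = 50.4 × sin 39° / sin 69°
V₂ = 50.4 × 0.6293/0.9336 = 34 km/h

34 km/h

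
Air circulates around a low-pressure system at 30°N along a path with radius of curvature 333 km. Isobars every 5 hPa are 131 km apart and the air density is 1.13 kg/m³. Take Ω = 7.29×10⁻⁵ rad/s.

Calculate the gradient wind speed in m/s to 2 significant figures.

24 m/s

Coriolis parameter at 30°N:
f = 2Ω sin φ = 2 × 7.29×10⁻⁵ × sin 30° = 7.29×10⁻⁵ s⁻¹
Pressure gradient: |∂P/∂n| = 500 Pa / 131000 m = 3.82×10⁻³ Pa/m
Geostrophic speed: V_g = |∂P/∂n|/(fρ) = 3.82×10⁻³/(7.29×10⁻⁵ × 1.13) = 46.3 m/s
Around a low, centrifugal force acts outward with Coriolis, so pressure-gradient force balances both:
(1/ρ)|∂P/∂n| = fV + V²/R  →  V² + fR·V − fR·V_g = 0
With fR = 7.29×10⁻⁵ × 333×10³ m = 24.3 m/s:
V = [−fR + √((fR)² + 4 fR V_g)]/2 = [−24.3 + √(24.3² + 4×24.3×46.3)]/2 = 23.5 m/s
Subgeostrophic (V < V_g = 46.3 m/s), as expected around a low.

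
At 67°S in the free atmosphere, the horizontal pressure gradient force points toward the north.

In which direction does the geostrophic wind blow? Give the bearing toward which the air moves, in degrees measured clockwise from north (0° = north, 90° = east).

270°

The pressure-gradient force points toward the north (bearing 000°).
Geostrophic balance: in the Southern Hemisphere the Coriolis force deflects motion to the left, so the geostrophic wind blows 90° to the left of the pressure-gradient force (low pressure on the right).
Rotating 000° by 90° counterclockwise gives 270° — the wind blows toward the west.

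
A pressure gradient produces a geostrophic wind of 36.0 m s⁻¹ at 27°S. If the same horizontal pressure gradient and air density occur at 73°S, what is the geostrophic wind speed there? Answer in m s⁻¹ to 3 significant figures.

With the same pressure gradient and density, V_g ∝ 1/f ∝ 1/sin φ.
V₂ = V₁ · sin φ₁ / sin φ₂ = 36.0 × sin 27° / sin 73°
V₂ = 36.0 × 0.4540/0.9563 = 17.1 m s⁻¹

17.1 m s⁻¹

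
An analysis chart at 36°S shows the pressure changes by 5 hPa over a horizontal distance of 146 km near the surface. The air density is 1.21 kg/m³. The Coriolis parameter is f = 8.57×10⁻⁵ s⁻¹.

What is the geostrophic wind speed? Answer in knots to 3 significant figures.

64.2 knots

Pressure gradient: |∂P/∂n| = 500 Pa / 146000 m = 3.42×10⁻³ Pa/m
Geostrophic balance (pressure-gradient force = Coriolis force):
V_g = (1/(fρ)) |∂P/∂n| = 3.42×10⁻³ / (8.57×10⁻⁵ × 1.21) = 33.0 m/s
Converting: 33.0 m/s × 1.944 = 64.2 knots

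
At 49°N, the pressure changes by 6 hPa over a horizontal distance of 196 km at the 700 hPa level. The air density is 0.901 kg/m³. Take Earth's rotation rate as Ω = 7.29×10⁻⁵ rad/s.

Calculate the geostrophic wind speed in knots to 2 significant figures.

Coriolis parameter at 49°N:
f = 2Ω sin φ = 2 × 7.29×10⁻⁵ × sin 49° = 1.10×10⁻⁴ s⁻¹
Pressure gradient: |∂P/∂n| = 600 Pa / 196000 m = 3.06×10⁻³ Pa/m
Geostrophic balance (pressure-gradient force = Coriolis force):
V_g = (1/(fρ)) |∂P/∂n| = 3.06×10⁻³ / (1.10×10⁻⁴ × 0.901) = 30.9 m/s
Converting: 30.9 m/s × 1.944 = 60 knots

60 knots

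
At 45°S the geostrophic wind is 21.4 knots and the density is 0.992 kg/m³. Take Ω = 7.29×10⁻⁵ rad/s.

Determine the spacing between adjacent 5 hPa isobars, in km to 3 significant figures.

Coriolis parameter at 45°S:
f = 2Ω sin φ = 2 × 7.29×10⁻⁵ × sin 45° = 1.03×10⁻⁴ s⁻¹
Wind speed in SI: 21.4 knots = 11.0 m/s
Geostrophic balance rearranged: |∂P/∂n| = f ρ V_g
|∂P/∂n| = 1.03×10⁻⁴ × 0.992 × 11.0 = 1.13×10⁻³ Pa/m
Isobar spacing: Δn = ΔP/|∂P/∂n| = 500 Pa / 1.13×10⁻³ Pa/m = 444083 m ≈ 444 km

444 km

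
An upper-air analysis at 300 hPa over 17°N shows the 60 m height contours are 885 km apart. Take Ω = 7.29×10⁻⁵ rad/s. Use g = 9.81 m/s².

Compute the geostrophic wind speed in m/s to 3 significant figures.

15.6 m/s

Coriolis parameter at 17°N:
f = 2Ω sin φ = 2 × 7.29×10⁻⁵ × sin 17° = 4.26×10⁻⁵ s⁻¹
Height gradient: |∂Z/∂n| = 60 m / 885000 m = 6.78×10⁻⁵
On a pressure surface, geostrophic balance gives V_g = (g/f)|∂Z/∂n|:
V_g = 9.81 × 6.78×10⁻⁵ / 4.26×10⁻⁵ = 15.6 m/s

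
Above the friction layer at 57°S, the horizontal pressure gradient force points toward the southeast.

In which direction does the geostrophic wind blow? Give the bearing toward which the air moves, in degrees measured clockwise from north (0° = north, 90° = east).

The pressure-gradient force points toward the southeast (bearing 135°).
Geostrophic balance: in the Southern Hemisphere the Coriolis force deflects motion to the left, so the geostrophic wind blows 90° to the left of the pressure-gradient force (low pressure on the right).
Rotating 135° by 90° counterclockwise gives 045° — the wind blows toward the northeast.

045°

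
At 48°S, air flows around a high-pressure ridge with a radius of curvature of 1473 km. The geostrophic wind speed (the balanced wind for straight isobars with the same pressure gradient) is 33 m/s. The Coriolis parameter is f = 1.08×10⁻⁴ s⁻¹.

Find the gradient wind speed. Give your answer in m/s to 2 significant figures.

Around a high, pressure-gradient force acts outward with centrifugal, so Coriolis balances both:
fV = (1/ρ)|∂P/∂n| + V²/R  →  V² − fR·V + fR·V_g = 0
With fR = 1.08×10⁻⁴ × 1473×10³ m = 159 m/s:
V = [fR − √((fR)² − 4 fR V_g)]/2 = [159 − √(159² − 4×159×33)]/2 = 46.7 m/s
Supergeostrophic (V > V_g = 33 m/s), as expected around a high.

47 m/s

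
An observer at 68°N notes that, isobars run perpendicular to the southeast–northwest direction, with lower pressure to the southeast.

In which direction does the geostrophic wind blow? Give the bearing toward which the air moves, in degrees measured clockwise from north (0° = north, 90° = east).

225°

The pressure-gradient force points toward the southeast (bearing 135°).
Geostrophic balance: in the Northern Hemisphere the Coriolis force deflects motion to the right, so the geostrophic wind blows 90° to the right of the pressure-gradient force (low pressure on the left).
Rotating 135° by 90° clockwise gives 225° — the wind blows toward the southwest.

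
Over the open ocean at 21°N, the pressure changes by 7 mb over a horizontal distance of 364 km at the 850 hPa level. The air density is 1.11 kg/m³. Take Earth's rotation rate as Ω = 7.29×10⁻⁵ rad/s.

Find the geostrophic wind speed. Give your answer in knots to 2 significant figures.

Coriolis parameter at 21°N:
f = 2Ω sin φ = 2 × 7.29×10⁻⁵ × sin 21° = 5.23×10⁻⁵ s⁻¹
Pressure gradient: |∂P/∂n| = 700 Pa / 364000 m = 1.92×10⁻³ Pa/m
Geostrophic balance (pressure-gradient force = Coriolis force):
V_g = (1/(fρ)) |∂P/∂n| = 1.92×10⁻³ / (5.23×10⁻⁵ × 1.11) = 33.2 m/s
Converting: 33.2 m/s × 1.944 = 64 knots

64 knots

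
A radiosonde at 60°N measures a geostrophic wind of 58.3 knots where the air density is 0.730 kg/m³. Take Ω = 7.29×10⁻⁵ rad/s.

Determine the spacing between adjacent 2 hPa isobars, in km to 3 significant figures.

72.3 km

Coriolis parameter at 60°N:
f = 2Ω sin φ = 2 × 7.29×10⁻⁵ × sin 60° = 1.26×10⁻⁴ s⁻¹
Wind speed in SI: 58.3 knots = 30.0 m/s
Geostrophic balance rearranged: |∂P/∂n| = f ρ V_g
|∂P/∂n| = 1.26×10⁻⁴ × 0.730 × 30.0 = 2.76×10⁻³ Pa/m
Isobar spacing: Δn = ΔP/|∂P/∂n| = 200 Pa / 2.76×10⁻³ Pa/m = 72346 m ≈ 72.3 km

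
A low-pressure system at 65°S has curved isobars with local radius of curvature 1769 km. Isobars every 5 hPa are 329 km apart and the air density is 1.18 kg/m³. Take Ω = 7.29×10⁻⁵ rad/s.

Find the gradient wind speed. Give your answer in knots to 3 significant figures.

Coriolis parameter at 65°S:
f = 2Ω sin φ = 2 × 7.29×10⁻⁵ × sin 65° = 1.32×10⁻⁴ s⁻¹
Pressure gradient: |∂P/∂n| = 500 Pa / 329000 m = 1.52×10⁻³ Pa/m
Geostrophic speed: V_g = |∂P/∂n|/(fρ) = 1.52×10⁻³/(1.32×10⁻⁴ × 1.18) = 9.75 m/s
Around a low, centrifugal force acts outward with Coriolis, so pressure-gradient force balances both:
(1/ρ)|∂P/∂n| = fV + V²/R  →  V² + fR·V − fR·V_g = 0
With fR = 1.32×10⁻⁴ × 1769×10³ m = 234 m/s:
V = [−fR + √((fR)² + 4 fR V_g)]/2 = [−234 + √(234² + 4×234×9.75)]/2 = 9.37 m/s
Subgeostrophic (V < V_g = 9.75 m/s), as expected around a low.
Converting: 9.37 m/s × 1.944 = 18.2 knots

18.2 knots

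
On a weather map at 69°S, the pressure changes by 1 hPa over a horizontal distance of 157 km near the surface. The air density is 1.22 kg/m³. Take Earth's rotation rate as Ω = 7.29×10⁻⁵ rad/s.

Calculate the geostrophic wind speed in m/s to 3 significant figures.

Coriolis parameter at 69°S:
f = 2Ω sin φ = 2 × 7.29×10⁻⁵ × sin 69° = 1.36×10⁻⁴ s⁻¹
Pressure gradient: |∂P/∂n| = 100 Pa / 157000 m = 6.37×10⁻⁴ Pa/m
Geostrophic balance (pressure-gradient force = Coriolis force):
V_g = (1/(fρ)) |∂P/∂n| = 6.37×10⁻⁴ / (1.36×10⁻⁴ × 1.22) = 3.84 m/s

3.84 m/s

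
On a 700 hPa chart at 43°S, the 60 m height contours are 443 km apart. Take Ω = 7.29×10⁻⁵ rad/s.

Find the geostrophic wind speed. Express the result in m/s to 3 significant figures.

13.4 m/s

Coriolis parameter at 43°S:
f = 2Ω sin φ = 2 × 7.29×10⁻⁵ × sin 43° = 9.94×10⁻⁵ s⁻¹
Height gradient: |∂Z/∂n| = 60 m / 443000 m = 1.35×10⁻⁴
On a pressure surface, geostrophic balance gives V_g = (g/f)|∂Z/∂n|:
V_g = 9.81 × 1.35×10⁻⁴ / 9.94×10⁻⁵ = 13.4 m/s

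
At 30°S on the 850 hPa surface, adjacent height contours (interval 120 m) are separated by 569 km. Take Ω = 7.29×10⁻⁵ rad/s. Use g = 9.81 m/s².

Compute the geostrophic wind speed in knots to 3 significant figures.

55.2 knots

Coriolis parameter at 30°S:
f = 2Ω sin φ = 2 × 7.29×10⁻⁵ × sin 30° = 7.29×10⁻⁵ s⁻¹
Height gradient: |∂Z/∂n| = 120 m / 569000 m = 2.11×10⁻⁴
On a pressure surface, geostrophic balance gives V_g = (g/f)|∂Z/∂n|:
V_g = 9.81 × 2.11×10⁻⁴ / 7.29×10⁻⁵ = 28.4 m/s
Converting: 28.4 m/s × 1.944 = 55.2 knots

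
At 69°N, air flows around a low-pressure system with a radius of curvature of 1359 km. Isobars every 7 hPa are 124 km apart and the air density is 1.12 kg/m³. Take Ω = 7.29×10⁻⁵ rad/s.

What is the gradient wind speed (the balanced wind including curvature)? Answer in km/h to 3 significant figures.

114 km/h

Coriolis parameter at 69°N:
f = 2Ω sin φ = 2 × 7.29×10⁻⁵ × sin 69° = 1.36×10⁻⁴ s⁻¹
Pressure gradient: |∂P/∂n| = 700 Pa / 124000 m = 5.65×10⁻³ Pa/m
Geostrophic speed: V_g = |∂P/∂n|/(fρ) = 5.65×10⁻³/(1.36×10⁻⁴ × 1.12) = 37.0 m/s
Around a low, centrifugal force acts outward with Coriolis, so pressure-gradient force balances both:
(1/ρ)|∂P/∂n| = fV + V²/R  →  V² + fR·V − fR·V_g = 0
With fR = 1.36×10⁻⁴ × 1359×10³ m = 185 m/s:
V = [−fR + √((fR)² + 4 fR V_g)]/2 = [−185 + √(185² + 4×185×37)]/2 = 31.6 m/s
Subgeostrophic (V < V_g = 37 m/s), as expected around a low.
Converting: 31.6 m/s × 3.6 = 114 km/h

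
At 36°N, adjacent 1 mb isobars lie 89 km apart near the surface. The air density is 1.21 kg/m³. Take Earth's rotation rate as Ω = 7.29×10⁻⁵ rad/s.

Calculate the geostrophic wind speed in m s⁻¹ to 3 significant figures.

Coriolis parameter at 36°N:
f = 2Ω sin φ = 2 × 7.29×10⁻⁵ × sin 36° = 8.57×10⁻⁵ s⁻¹
Pressure gradient: |∂P/∂n| = 100 Pa / 89000 m = 1.12×10⁻³ Pa/m
Geostrophic balance (pressure-gradient force = Coriolis force):
V_g = (1/(fρ)) |∂P/∂n| = 1.12×10⁻³ / (8.57×10⁻⁵ × 1.21) = 10.8 m/s

10.8 m s⁻¹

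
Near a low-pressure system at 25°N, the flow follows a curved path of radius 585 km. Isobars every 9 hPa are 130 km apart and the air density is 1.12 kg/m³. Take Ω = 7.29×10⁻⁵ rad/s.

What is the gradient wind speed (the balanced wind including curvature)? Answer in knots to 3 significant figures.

Coriolis parameter at 25°N:
f = 2Ω sin φ = 2 × 7.29×10⁻⁵ × sin 25° = 6.16×10⁻⁵ s⁻¹
Pressure gradient: |∂P/∂n| = 900 Pa / 130000 m = 6.92×10⁻³ Pa/m
Geostrophic speed: V_g = |∂P/∂n|/(fρ) = 6.92×10⁻³/(6.16×10⁻⁵ × 1.12) = 100 m/s
Around a low, centrifugal force acts outward with Coriolis, so pressure-gradient force balances both:
(1/ρ)|∂P/∂n| = fV + V²/R  →  V² + fR·V − fR·V_g = 0
With fR = 6.16×10⁻⁵ × 585×10³ m = 36.0 m/s:
V = [−fR + √((fR)² + 4 fR V_g)]/2 = [−36.0 + √(36.0² + 4×36.0×100)]/2 = 44.8 m/s
Subgeostrophic (V < V_g = 100 m/s), as expected around a low.
Converting: 44.8 m/s × 1.944 = 87.0 knots

87.0 knots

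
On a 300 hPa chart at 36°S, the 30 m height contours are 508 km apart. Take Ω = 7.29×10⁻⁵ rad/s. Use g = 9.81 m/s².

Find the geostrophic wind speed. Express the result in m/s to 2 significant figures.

6.8 m/s

Coriolis parameter at 36°S:
f = 2Ω sin φ = 2 × 7.29×10⁻⁵ × sin 36° = 8.57×10⁻⁵ s⁻¹
Height gradient: |∂Z/∂n| = 30 m / 508000 m = 5.91×10⁻⁵
On a pressure surface, geostrophic balance gives V_g = (g/f)|∂Z/∂n|:
V_g = 9.81 × 5.91×10⁻⁵ / 8.57×10⁻⁵ = 6.76 m/s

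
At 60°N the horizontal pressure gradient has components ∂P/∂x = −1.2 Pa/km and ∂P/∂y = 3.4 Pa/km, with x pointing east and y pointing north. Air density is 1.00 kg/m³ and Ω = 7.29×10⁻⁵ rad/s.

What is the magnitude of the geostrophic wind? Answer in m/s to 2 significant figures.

29 m/s

Coriolis parameter at 60°N:
f = 2Ω sin φ = 2 × 7.29×10⁻⁵ × sin 60° = 1.26×10⁻⁴ s⁻¹
Component geostrophic relations (x east, y north):
u_g = −(1/(fρ)) ∂P/∂y,  v_g = (1/(fρ)) ∂P/∂x
u_g = −(3.4×10⁻³)/(1.26×10⁻⁴ × 1.00) = −26.9 m/s;  v_g = (−1.2×10⁻³)/(1.26×10⁻⁴ × 1.00) = −9.50 m/s
|V_g| = √(u_g² + v_g²) = 28.6 m/s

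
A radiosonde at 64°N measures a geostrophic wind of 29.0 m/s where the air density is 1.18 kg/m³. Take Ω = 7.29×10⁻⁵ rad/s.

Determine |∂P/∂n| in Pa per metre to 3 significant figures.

Coriolis parameter at 64°N:
f = 2Ω sin φ = 2 × 7.29×10⁻⁵ × sin 64° = 1.31×10⁻⁴ s⁻¹
Geostrophic balance rearranged: |∂P/∂n| = f ρ V_g
|∂P/∂n| = 1.31×10⁻⁴ × 1.18 × 29.0 = 4.48×10⁻³ Pa/m

4.48×10⁻³ Pa/m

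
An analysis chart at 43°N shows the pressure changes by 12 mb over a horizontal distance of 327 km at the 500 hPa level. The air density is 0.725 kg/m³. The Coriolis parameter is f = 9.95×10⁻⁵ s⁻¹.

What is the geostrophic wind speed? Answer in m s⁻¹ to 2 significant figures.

Pressure gradient: |∂P/∂n| = 1200 Pa / 327000 m = 3.67×10⁻³ Pa/m
Geostrophic balance (pressure-gradient force = Coriolis force):
V_g = (1/(fρ)) |∂P/∂n| = 3.67×10⁻³ / (9.95×10⁻⁵ × 0.725) = 50.9 m/s

51 m s⁻¹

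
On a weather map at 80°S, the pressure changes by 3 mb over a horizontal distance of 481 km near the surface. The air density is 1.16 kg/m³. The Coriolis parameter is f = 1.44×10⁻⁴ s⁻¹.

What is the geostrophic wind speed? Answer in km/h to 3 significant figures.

Pressure gradient: |∂P/∂n| = 300 Pa / 481000 m = 6.24×10⁻⁴ Pa/m
Geostrophic balance (pressure-gradient force = Coriolis force):
V_g = (1/(fρ)) |∂P/∂n| = 6.24×10⁻⁴ / (1.44×10⁻⁴ × 1.16) = 3.73 m/s
Converting: 3.73 m/s × 3.6 = 13.4 km/h

13.4 km/h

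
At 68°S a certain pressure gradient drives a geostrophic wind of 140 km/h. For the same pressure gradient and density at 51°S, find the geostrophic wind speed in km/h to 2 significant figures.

With the same pressure gradient and density, V_g ∝ 1/f ∝ 1/sin φ.
V₂ = V₁ · sin φ₁ / sin φ₂ = 140 × sin 68° / sin 51°
V₂ = 140 × 0.9272/0.7771 = 170 km/h

170 km/h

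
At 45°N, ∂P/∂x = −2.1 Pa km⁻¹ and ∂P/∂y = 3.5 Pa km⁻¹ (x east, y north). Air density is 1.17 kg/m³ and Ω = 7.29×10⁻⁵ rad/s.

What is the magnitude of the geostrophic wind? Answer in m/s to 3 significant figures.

Coriolis parameter at 45°N:
f = 2Ω sin φ = 2 × 7.29×10⁻⁵ × sin 45° = 1.03×10⁻⁴ s⁻¹
Component geostrophic relations (x east, y north):
u_g = −(1/(fρ)) ∂P/∂y,  v_g = (1/(fρ)) ∂P/∂x
u_g = −(3.5×10⁻³)/(1.03×10⁻⁴ × 1.17) = −29.0 m/s;  v_g = (−2.1×10⁻³)/(1.03×10⁻⁴ × 1.17) = −17.4 m/s
|V_g| = √(u_g² + v_g²) = 33.8 m/s

33.8 m/s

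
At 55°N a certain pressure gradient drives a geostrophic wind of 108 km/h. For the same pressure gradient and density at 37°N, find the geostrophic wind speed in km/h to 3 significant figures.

With the same pressure gradient and density, V_g ∝ 1/f ∝ 1/sin φ.
V₂ = V₁ · sin φ₁ / sin φ₂ = 108 × sin 55° / sin 37°
V₂ = 108 × 0.8192/0.6018 = 147 km/h

147 km/h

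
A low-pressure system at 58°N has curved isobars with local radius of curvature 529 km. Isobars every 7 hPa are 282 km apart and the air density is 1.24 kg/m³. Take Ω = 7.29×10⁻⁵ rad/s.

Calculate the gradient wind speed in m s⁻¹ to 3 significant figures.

13.4 m s⁻¹

Coriolis parameter at 58°N:
f = 2Ω sin φ = 2 × 7.29×10⁻⁵ × sin 58° = 1.24×10⁻⁴ s⁻¹
Pressure gradient: |∂P/∂n| = 700 Pa / 282000 m = 2.48×10⁻³ Pa/m
Geostrophic speed: V_g = |∂P/∂n|/(fρ) = 2.48×10⁻³/(1.24×10⁻⁴ × 1.24) = 16.2 m/s
Around a low, centrifugal force acts outward with Coriolis, so pressure-gradient force balances both:
(1/ρ)|∂P/∂n| = fV + V²/R  →  V² + fR·V − fR·V_g = 0
With fR = 1.24×10⁻⁴ × 529×10³ m = 65.4 m/s:
V = [−fR + √((fR)² + 4 fR V_g)]/2 = [−65.4 + √(65.4² + 4×65.4×16.2)]/2 = 13.4 m/s
Subgeostrophic (V < V_g = 16.2 m/s), as expected around a low.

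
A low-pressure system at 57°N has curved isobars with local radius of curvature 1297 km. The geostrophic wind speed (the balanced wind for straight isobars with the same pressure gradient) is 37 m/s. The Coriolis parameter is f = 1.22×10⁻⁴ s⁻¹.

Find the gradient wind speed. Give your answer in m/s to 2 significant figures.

31 m/s

Around a low, centrifugal force acts outward with Coriolis, so pressure-gradient force balances both:
(1/ρ)|∂P/∂n| = fV + V²/R  →  V² + fR·V − fR·V_g = 0
With fR = 1.22×10⁻⁴ × 1297×10³ m = 158 m/s:
V = [−fR + √((fR)² + 4 fR V_g)]/2 = [−158 + √(158² + 4×158×37)]/2 = 30.9 m/s
Subgeostrophic (V < V_g = 37 m/s), as expected around a low.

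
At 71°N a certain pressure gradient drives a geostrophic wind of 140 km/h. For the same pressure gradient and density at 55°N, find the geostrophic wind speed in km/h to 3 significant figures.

With the same pressure gradient and density, V_g ∝ 1/f ∝ 1/sin φ.
V₂ = V₁ · sin φ₁ / sin φ₂ = 140 × sin 71° / sin 55°
V₂ = 140 × 0.9455/0.8192 = 162 km/h

162 km/h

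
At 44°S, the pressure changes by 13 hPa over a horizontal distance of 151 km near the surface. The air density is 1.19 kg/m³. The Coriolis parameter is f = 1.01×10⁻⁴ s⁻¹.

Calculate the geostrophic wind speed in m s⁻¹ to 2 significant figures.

Pressure gradient: |∂P/∂n| = 1300 Pa / 151000 m = 8.61×10⁻³ Pa/m
Geostrophic balance (pressure-gradient force = Coriolis force):
V_g = (1/(fρ)) |∂P/∂n| = 8.61×10⁻³ / (1.01×10⁻⁴ × 1.19) = 71.6 m/s

72 m s⁻¹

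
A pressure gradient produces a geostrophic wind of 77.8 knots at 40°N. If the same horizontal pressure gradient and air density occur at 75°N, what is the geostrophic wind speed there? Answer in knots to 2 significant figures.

With the same pressure gradient and density, V_g ∝ 1/f ∝ 1/sin φ.
V₂ = V₁ · sin φ₁ / sin φ₂ = 77.8 × sin 40° / sin 75°
V₂ = 77.8 × 0.6428/0.9659 = 52 knots

52 knots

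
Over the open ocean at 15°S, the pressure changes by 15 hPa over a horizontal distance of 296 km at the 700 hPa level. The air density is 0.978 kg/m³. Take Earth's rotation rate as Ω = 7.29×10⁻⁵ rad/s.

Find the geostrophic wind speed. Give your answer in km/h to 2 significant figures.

Coriolis parameter at 15°S:
f = 2Ω sin φ = 2 × 7.29×10⁻⁵ × sin 15° = 3.77×10⁻⁵ s⁻¹
Pressure gradient: |∂P/∂n| = 1500 Pa / 296000 m = 5.07×10⁻³ Pa/m
Geostrophic balance (pressure-gradient force = Coriolis force):
V_g = (1/(fρ)) |∂P/∂n| = 5.07×10⁻³ / (3.77×10⁻⁵ × 0.978) = 137 m/s
Converting: 137 m/s × 3.6 = 490 km/h

490 km/h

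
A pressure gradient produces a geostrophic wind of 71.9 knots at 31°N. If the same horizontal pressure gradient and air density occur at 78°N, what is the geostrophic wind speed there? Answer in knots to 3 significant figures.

With the same pressure gradient and density, V_g ∝ 1/f ∝ 1/sin φ.
V₂ = V₁ · sin φ₁ / sin φ₂ = 71.9 × sin 31° / sin 78°
V₂ = 71.9 × 0.5150/0.9781 = 37.9 knots

37.9 knots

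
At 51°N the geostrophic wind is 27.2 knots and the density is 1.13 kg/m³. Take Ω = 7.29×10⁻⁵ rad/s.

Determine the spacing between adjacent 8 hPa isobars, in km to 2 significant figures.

Coriolis parameter at 51°N:
f = 2Ω sin φ = 2 × 7.29×10⁻⁵ × sin 51° = 1.13×10⁻⁴ s⁻¹
Wind speed in SI: 27.2 knots = 14.0 m/s
Geostrophic balance rearranged: |∂P/∂n| = f ρ V_g
|∂P/∂n| = 1.13×10⁻⁴ × 1.13 × 14.0 = 1.79×10⁻³ Pa/m
Isobar spacing: Δn = ΔP/|∂P/∂n| = 800 Pa / 1.79×10⁻³ Pa/m = 446524 m ≈ 450 km

450 km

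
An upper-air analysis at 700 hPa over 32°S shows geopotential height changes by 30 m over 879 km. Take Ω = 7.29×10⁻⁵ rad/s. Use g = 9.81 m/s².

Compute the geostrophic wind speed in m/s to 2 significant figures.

4.3 m/s

Coriolis parameter at 32°S:
f = 2Ω sin φ = 2 × 7.29×10⁻⁵ × sin 32° = 7.73×10⁻⁵ s⁻¹
Height gradient: |∂Z/∂n| = 30 m / 879000 m = 3.41×10⁻⁵
On a pressure surface, geostrophic balance gives V_g = (g/f)|∂Z/∂n|:
V_g = 9.81 × 3.41×10⁻⁵ / 7.73×10⁻⁵ = 4.33 m/s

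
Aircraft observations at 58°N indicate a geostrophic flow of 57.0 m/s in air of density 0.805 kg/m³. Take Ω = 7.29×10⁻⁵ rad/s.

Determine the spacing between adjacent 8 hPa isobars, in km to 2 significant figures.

140 km

Coriolis parameter at 58°N:
f = 2Ω sin φ = 2 × 7.29×10⁻⁵ × sin 58° = 1.24×10⁻⁴ s⁻¹
Geostrophic balance rearranged: |∂P/∂n| = f ρ V_g
|∂P/∂n| = 1.24×10⁻⁴ × 0.805 × 57.0 = 5.67×10⁻³ Pa/m
Isobar spacing: Δn = ΔP/|∂P/∂n| = 800 Pa / 5.67×10⁻³ Pa/m = 141007 m ≈ 140 km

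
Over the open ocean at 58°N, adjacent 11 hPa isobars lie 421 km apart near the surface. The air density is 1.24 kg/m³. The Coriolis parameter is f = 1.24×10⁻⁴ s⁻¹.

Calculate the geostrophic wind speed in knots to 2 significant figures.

Pressure gradient: |∂P/∂n| = 1100 Pa / 421000 m = 2.61×10⁻³ Pa/m
Geostrophic balance (pressure-gradient force = Coriolis force):
V_g = (1/(fρ)) |∂P/∂n| = 2.61×10⁻³ / (1.24×10⁻⁴ × 1.24) = 17.0 m/s
Converting: 17.0 m/s × 1.944 = 33 knots

33 knots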